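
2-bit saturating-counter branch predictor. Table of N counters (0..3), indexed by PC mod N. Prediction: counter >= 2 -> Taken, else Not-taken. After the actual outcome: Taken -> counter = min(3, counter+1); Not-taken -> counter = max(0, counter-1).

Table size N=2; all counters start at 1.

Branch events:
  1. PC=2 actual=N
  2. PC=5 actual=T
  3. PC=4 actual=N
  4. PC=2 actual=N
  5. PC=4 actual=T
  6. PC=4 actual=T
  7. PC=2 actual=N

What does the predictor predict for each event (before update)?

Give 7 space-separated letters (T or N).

Answer: N N N N N N T

Derivation:
Ev 1: PC=2 idx=0 pred=N actual=N -> ctr[0]=0
Ev 2: PC=5 idx=1 pred=N actual=T -> ctr[1]=2
Ev 3: PC=4 idx=0 pred=N actual=N -> ctr[0]=0
Ev 4: PC=2 idx=0 pred=N actual=N -> ctr[0]=0
Ev 5: PC=4 idx=0 pred=N actual=T -> ctr[0]=1
Ev 6: PC=4 idx=0 pred=N actual=T -> ctr[0]=2
Ev 7: PC=2 idx=0 pred=T actual=N -> ctr[0]=1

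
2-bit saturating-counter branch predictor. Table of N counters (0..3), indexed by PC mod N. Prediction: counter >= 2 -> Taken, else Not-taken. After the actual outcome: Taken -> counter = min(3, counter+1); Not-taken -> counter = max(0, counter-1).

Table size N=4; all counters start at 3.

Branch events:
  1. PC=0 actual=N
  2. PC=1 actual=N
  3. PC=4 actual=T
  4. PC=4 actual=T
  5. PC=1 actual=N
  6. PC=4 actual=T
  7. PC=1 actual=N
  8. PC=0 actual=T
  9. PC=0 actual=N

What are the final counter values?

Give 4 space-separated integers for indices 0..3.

Ev 1: PC=0 idx=0 pred=T actual=N -> ctr[0]=2
Ev 2: PC=1 idx=1 pred=T actual=N -> ctr[1]=2
Ev 3: PC=4 idx=0 pred=T actual=T -> ctr[0]=3
Ev 4: PC=4 idx=0 pred=T actual=T -> ctr[0]=3
Ev 5: PC=1 idx=1 pred=T actual=N -> ctr[1]=1
Ev 6: PC=4 idx=0 pred=T actual=T -> ctr[0]=3
Ev 7: PC=1 idx=1 pred=N actual=N -> ctr[1]=0
Ev 8: PC=0 idx=0 pred=T actual=T -> ctr[0]=3
Ev 9: PC=0 idx=0 pred=T actual=N -> ctr[0]=2

Answer: 2 0 3 3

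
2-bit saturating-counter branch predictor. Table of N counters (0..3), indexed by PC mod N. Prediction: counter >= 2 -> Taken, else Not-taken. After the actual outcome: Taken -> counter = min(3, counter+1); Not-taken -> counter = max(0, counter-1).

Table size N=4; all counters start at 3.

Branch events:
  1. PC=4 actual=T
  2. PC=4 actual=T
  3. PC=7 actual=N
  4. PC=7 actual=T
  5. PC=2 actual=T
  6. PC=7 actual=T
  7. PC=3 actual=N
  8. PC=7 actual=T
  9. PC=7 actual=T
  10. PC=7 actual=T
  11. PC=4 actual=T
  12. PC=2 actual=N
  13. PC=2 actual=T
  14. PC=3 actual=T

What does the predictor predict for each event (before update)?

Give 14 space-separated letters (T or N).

Ev 1: PC=4 idx=0 pred=T actual=T -> ctr[0]=3
Ev 2: PC=4 idx=0 pred=T actual=T -> ctr[0]=3
Ev 3: PC=7 idx=3 pred=T actual=N -> ctr[3]=2
Ev 4: PC=7 idx=3 pred=T actual=T -> ctr[3]=3
Ev 5: PC=2 idx=2 pred=T actual=T -> ctr[2]=3
Ev 6: PC=7 idx=3 pred=T actual=T -> ctr[3]=3
Ev 7: PC=3 idx=3 pred=T actual=N -> ctr[3]=2
Ev 8: PC=7 idx=3 pred=T actual=T -> ctr[3]=3
Ev 9: PC=7 idx=3 pred=T actual=T -> ctr[3]=3
Ev 10: PC=7 idx=3 pred=T actual=T -> ctr[3]=3
Ev 11: PC=4 idx=0 pred=T actual=T -> ctr[0]=3
Ev 12: PC=2 idx=2 pred=T actual=N -> ctr[2]=2
Ev 13: PC=2 idx=2 pred=T actual=T -> ctr[2]=3
Ev 14: PC=3 idx=3 pred=T actual=T -> ctr[3]=3

Answer: T T T T T T T T T T T T T T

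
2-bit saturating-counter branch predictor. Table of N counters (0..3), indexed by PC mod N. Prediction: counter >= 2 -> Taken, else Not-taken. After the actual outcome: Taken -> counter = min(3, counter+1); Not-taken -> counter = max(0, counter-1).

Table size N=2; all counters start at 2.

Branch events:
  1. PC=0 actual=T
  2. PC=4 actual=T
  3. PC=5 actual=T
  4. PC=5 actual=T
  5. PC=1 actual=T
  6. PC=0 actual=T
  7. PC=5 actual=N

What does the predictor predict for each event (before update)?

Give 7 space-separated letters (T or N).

Answer: T T T T T T T

Derivation:
Ev 1: PC=0 idx=0 pred=T actual=T -> ctr[0]=3
Ev 2: PC=4 idx=0 pred=T actual=T -> ctr[0]=3
Ev 3: PC=5 idx=1 pred=T actual=T -> ctr[1]=3
Ev 4: PC=5 idx=1 pred=T actual=T -> ctr[1]=3
Ev 5: PC=1 idx=1 pred=T actual=T -> ctr[1]=3
Ev 6: PC=0 idx=0 pred=T actual=T -> ctr[0]=3
Ev 7: PC=5 idx=1 pred=T actual=N -> ctr[1]=2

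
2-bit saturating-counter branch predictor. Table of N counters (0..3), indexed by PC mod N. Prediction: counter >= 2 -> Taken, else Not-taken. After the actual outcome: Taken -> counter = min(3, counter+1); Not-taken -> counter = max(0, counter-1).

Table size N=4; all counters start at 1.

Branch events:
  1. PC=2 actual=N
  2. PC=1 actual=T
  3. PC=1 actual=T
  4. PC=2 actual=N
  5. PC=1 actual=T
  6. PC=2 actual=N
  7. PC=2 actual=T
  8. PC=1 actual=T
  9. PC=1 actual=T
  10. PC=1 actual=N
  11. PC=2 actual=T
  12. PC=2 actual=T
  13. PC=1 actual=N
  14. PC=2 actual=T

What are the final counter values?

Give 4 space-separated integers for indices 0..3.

Ev 1: PC=2 idx=2 pred=N actual=N -> ctr[2]=0
Ev 2: PC=1 idx=1 pred=N actual=T -> ctr[1]=2
Ev 3: PC=1 idx=1 pred=T actual=T -> ctr[1]=3
Ev 4: PC=2 idx=2 pred=N actual=N -> ctr[2]=0
Ev 5: PC=1 idx=1 pred=T actual=T -> ctr[1]=3
Ev 6: PC=2 idx=2 pred=N actual=N -> ctr[2]=0
Ev 7: PC=2 idx=2 pred=N actual=T -> ctr[2]=1
Ev 8: PC=1 idx=1 pred=T actual=T -> ctr[1]=3
Ev 9: PC=1 idx=1 pred=T actual=T -> ctr[1]=3
Ev 10: PC=1 idx=1 pred=T actual=N -> ctr[1]=2
Ev 11: PC=2 idx=2 pred=N actual=T -> ctr[2]=2
Ev 12: PC=2 idx=2 pred=T actual=T -> ctr[2]=3
Ev 13: PC=1 idx=1 pred=T actual=N -> ctr[1]=1
Ev 14: PC=2 idx=2 pred=T actual=T -> ctr[2]=3

Answer: 1 1 3 1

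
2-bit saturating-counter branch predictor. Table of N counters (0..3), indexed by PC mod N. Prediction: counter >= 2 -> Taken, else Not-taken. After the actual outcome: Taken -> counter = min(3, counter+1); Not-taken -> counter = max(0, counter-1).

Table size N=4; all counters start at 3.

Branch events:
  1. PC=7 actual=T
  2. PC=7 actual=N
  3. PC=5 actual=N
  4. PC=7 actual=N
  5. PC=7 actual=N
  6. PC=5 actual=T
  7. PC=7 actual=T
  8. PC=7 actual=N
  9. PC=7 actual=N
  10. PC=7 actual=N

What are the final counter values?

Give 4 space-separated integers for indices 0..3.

Ev 1: PC=7 idx=3 pred=T actual=T -> ctr[3]=3
Ev 2: PC=7 idx=3 pred=T actual=N -> ctr[3]=2
Ev 3: PC=5 idx=1 pred=T actual=N -> ctr[1]=2
Ev 4: PC=7 idx=3 pred=T actual=N -> ctr[3]=1
Ev 5: PC=7 idx=3 pred=N actual=N -> ctr[3]=0
Ev 6: PC=5 idx=1 pred=T actual=T -> ctr[1]=3
Ev 7: PC=7 idx=3 pred=N actual=T -> ctr[3]=1
Ev 8: PC=7 idx=3 pred=N actual=N -> ctr[3]=0
Ev 9: PC=7 idx=3 pred=N actual=N -> ctr[3]=0
Ev 10: PC=7 idx=3 pred=N actual=N -> ctr[3]=0

Answer: 3 3 3 0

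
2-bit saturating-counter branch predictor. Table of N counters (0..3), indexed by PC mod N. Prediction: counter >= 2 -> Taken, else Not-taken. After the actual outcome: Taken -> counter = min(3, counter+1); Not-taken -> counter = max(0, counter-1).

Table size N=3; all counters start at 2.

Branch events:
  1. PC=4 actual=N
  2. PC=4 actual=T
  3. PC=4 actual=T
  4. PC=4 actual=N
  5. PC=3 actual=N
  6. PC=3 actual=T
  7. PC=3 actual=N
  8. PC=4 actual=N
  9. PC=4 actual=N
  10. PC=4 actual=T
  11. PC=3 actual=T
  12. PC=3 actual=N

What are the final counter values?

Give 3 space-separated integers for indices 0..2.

Ev 1: PC=4 idx=1 pred=T actual=N -> ctr[1]=1
Ev 2: PC=4 idx=1 pred=N actual=T -> ctr[1]=2
Ev 3: PC=4 idx=1 pred=T actual=T -> ctr[1]=3
Ev 4: PC=4 idx=1 pred=T actual=N -> ctr[1]=2
Ev 5: PC=3 idx=0 pred=T actual=N -> ctr[0]=1
Ev 6: PC=3 idx=0 pred=N actual=T -> ctr[0]=2
Ev 7: PC=3 idx=0 pred=T actual=N -> ctr[0]=1
Ev 8: PC=4 idx=1 pred=T actual=N -> ctr[1]=1
Ev 9: PC=4 idx=1 pred=N actual=N -> ctr[1]=0
Ev 10: PC=4 idx=1 pred=N actual=T -> ctr[1]=1
Ev 11: PC=3 idx=0 pred=N actual=T -> ctr[0]=2
Ev 12: PC=3 idx=0 pred=T actual=N -> ctr[0]=1

Answer: 1 1 2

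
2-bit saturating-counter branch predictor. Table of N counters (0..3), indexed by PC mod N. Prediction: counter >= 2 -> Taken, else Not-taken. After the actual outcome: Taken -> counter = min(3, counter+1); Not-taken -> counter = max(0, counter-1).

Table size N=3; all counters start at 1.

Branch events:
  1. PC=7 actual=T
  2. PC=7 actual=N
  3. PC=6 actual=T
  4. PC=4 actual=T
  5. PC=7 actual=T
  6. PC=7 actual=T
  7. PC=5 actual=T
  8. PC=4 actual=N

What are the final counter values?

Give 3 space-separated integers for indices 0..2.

Ev 1: PC=7 idx=1 pred=N actual=T -> ctr[1]=2
Ev 2: PC=7 idx=1 pred=T actual=N -> ctr[1]=1
Ev 3: PC=6 idx=0 pred=N actual=T -> ctr[0]=2
Ev 4: PC=4 idx=1 pred=N actual=T -> ctr[1]=2
Ev 5: PC=7 idx=1 pred=T actual=T -> ctr[1]=3
Ev 6: PC=7 idx=1 pred=T actual=T -> ctr[1]=3
Ev 7: PC=5 idx=2 pred=N actual=T -> ctr[2]=2
Ev 8: PC=4 idx=1 pred=T actual=N -> ctr[1]=2

Answer: 2 2 2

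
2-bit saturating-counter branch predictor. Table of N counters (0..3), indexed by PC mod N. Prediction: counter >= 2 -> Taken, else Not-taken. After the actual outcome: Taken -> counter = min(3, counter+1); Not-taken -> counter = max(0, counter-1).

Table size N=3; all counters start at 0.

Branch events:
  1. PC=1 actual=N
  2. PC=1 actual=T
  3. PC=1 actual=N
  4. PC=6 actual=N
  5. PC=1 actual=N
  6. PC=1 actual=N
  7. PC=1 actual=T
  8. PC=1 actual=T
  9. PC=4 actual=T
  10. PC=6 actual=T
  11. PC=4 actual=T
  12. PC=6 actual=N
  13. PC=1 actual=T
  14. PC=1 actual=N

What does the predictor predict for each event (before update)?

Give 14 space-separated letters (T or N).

Answer: N N N N N N N N T N T N T T

Derivation:
Ev 1: PC=1 idx=1 pred=N actual=N -> ctr[1]=0
Ev 2: PC=1 idx=1 pred=N actual=T -> ctr[1]=1
Ev 3: PC=1 idx=1 pred=N actual=N -> ctr[1]=0
Ev 4: PC=6 idx=0 pred=N actual=N -> ctr[0]=0
Ev 5: PC=1 idx=1 pred=N actual=N -> ctr[1]=0
Ev 6: PC=1 idx=1 pred=N actual=N -> ctr[1]=0
Ev 7: PC=1 idx=1 pred=N actual=T -> ctr[1]=1
Ev 8: PC=1 idx=1 pred=N actual=T -> ctr[1]=2
Ev 9: PC=4 idx=1 pred=T actual=T -> ctr[1]=3
Ev 10: PC=6 idx=0 pred=N actual=T -> ctr[0]=1
Ev 11: PC=4 idx=1 pred=T actual=T -> ctr[1]=3
Ev 12: PC=6 idx=0 pred=N actual=N -> ctr[0]=0
Ev 13: PC=1 idx=1 pred=T actual=T -> ctr[1]=3
Ev 14: PC=1 idx=1 pred=T actual=N -> ctr[1]=2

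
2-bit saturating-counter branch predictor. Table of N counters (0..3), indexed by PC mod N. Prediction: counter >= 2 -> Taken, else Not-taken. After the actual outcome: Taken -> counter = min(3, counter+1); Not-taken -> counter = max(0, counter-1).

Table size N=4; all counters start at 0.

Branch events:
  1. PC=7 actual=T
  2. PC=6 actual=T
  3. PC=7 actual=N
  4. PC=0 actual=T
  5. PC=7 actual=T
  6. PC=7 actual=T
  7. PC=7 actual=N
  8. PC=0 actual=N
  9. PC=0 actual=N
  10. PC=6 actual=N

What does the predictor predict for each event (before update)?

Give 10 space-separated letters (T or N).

Ev 1: PC=7 idx=3 pred=N actual=T -> ctr[3]=1
Ev 2: PC=6 idx=2 pred=N actual=T -> ctr[2]=1
Ev 3: PC=7 idx=3 pred=N actual=N -> ctr[3]=0
Ev 4: PC=0 idx=0 pred=N actual=T -> ctr[0]=1
Ev 5: PC=7 idx=3 pred=N actual=T -> ctr[3]=1
Ev 6: PC=7 idx=3 pred=N actual=T -> ctr[3]=2
Ev 7: PC=7 idx=3 pred=T actual=N -> ctr[3]=1
Ev 8: PC=0 idx=0 pred=N actual=N -> ctr[0]=0
Ev 9: PC=0 idx=0 pred=N actual=N -> ctr[0]=0
Ev 10: PC=6 idx=2 pred=N actual=N -> ctr[2]=0

Answer: N N N N N N T N N N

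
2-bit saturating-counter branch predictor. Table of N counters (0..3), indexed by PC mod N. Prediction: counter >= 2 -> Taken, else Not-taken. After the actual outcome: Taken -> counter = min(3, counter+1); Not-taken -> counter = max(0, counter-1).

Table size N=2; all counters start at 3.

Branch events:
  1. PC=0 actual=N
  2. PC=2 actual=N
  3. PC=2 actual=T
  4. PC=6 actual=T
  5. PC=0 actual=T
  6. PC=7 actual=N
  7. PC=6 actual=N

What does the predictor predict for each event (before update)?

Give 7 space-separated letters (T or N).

Ev 1: PC=0 idx=0 pred=T actual=N -> ctr[0]=2
Ev 2: PC=2 idx=0 pred=T actual=N -> ctr[0]=1
Ev 3: PC=2 idx=0 pred=N actual=T -> ctr[0]=2
Ev 4: PC=6 idx=0 pred=T actual=T -> ctr[0]=3
Ev 5: PC=0 idx=0 pred=T actual=T -> ctr[0]=3
Ev 6: PC=7 idx=1 pred=T actual=N -> ctr[1]=2
Ev 7: PC=6 idx=0 pred=T actual=N -> ctr[0]=2

Answer: T T N T T T T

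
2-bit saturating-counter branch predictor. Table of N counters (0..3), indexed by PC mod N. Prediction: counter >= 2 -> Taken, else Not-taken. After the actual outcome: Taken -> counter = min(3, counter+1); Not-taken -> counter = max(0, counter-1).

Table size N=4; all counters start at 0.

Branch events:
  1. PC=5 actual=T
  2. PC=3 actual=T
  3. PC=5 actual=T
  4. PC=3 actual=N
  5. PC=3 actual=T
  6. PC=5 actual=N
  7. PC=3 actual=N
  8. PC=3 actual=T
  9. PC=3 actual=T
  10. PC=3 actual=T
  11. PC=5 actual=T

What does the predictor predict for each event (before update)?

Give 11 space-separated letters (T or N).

Ev 1: PC=5 idx=1 pred=N actual=T -> ctr[1]=1
Ev 2: PC=3 idx=3 pred=N actual=T -> ctr[3]=1
Ev 3: PC=5 idx=1 pred=N actual=T -> ctr[1]=2
Ev 4: PC=3 idx=3 pred=N actual=N -> ctr[3]=0
Ev 5: PC=3 idx=3 pred=N actual=T -> ctr[3]=1
Ev 6: PC=5 idx=1 pred=T actual=N -> ctr[1]=1
Ev 7: PC=3 idx=3 pred=N actual=N -> ctr[3]=0
Ev 8: PC=3 idx=3 pred=N actual=T -> ctr[3]=1
Ev 9: PC=3 idx=3 pred=N actual=T -> ctr[3]=2
Ev 10: PC=3 idx=3 pred=T actual=T -> ctr[3]=3
Ev 11: PC=5 idx=1 pred=N actual=T -> ctr[1]=2

Answer: N N N N N T N N N T N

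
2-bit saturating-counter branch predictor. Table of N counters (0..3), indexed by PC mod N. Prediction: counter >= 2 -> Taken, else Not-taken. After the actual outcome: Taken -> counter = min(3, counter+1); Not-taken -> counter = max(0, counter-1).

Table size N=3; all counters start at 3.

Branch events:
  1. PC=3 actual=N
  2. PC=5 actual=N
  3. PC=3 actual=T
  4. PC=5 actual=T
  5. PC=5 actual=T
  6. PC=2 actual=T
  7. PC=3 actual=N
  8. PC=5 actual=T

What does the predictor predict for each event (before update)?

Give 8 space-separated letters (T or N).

Answer: T T T T T T T T

Derivation:
Ev 1: PC=3 idx=0 pred=T actual=N -> ctr[0]=2
Ev 2: PC=5 idx=2 pred=T actual=N -> ctr[2]=2
Ev 3: PC=3 idx=0 pred=T actual=T -> ctr[0]=3
Ev 4: PC=5 idx=2 pred=T actual=T -> ctr[2]=3
Ev 5: PC=5 idx=2 pred=T actual=T -> ctr[2]=3
Ev 6: PC=2 idx=2 pred=T actual=T -> ctr[2]=3
Ev 7: PC=3 idx=0 pred=T actual=N -> ctr[0]=2
Ev 8: PC=5 idx=2 pred=T actual=T -> ctr[2]=3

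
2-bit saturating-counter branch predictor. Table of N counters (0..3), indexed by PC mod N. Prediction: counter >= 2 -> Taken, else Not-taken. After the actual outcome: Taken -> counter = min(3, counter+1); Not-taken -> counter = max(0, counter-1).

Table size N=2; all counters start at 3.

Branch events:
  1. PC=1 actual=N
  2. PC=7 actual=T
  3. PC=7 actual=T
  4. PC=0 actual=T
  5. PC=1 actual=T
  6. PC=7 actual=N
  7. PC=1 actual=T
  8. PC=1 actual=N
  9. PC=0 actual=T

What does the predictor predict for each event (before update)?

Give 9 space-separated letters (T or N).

Answer: T T T T T T T T T

Derivation:
Ev 1: PC=1 idx=1 pred=T actual=N -> ctr[1]=2
Ev 2: PC=7 idx=1 pred=T actual=T -> ctr[1]=3
Ev 3: PC=7 idx=1 pred=T actual=T -> ctr[1]=3
Ev 4: PC=0 idx=0 pred=T actual=T -> ctr[0]=3
Ev 5: PC=1 idx=1 pred=T actual=T -> ctr[1]=3
Ev 6: PC=7 idx=1 pred=T actual=N -> ctr[1]=2
Ev 7: PC=1 idx=1 pred=T actual=T -> ctr[1]=3
Ev 8: PC=1 idx=1 pred=T actual=N -> ctr[1]=2
Ev 9: PC=0 idx=0 pred=T actual=T -> ctr[0]=3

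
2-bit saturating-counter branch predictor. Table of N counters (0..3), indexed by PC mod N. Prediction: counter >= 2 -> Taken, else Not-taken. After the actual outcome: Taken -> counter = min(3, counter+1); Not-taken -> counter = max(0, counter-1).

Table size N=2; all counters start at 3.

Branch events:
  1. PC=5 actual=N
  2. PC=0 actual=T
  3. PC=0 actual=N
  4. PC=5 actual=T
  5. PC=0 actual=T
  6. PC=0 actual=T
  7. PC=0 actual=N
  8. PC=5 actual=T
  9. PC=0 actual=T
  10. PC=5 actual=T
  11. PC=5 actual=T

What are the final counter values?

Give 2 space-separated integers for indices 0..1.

Answer: 3 3

Derivation:
Ev 1: PC=5 idx=1 pred=T actual=N -> ctr[1]=2
Ev 2: PC=0 idx=0 pred=T actual=T -> ctr[0]=3
Ev 3: PC=0 idx=0 pred=T actual=N -> ctr[0]=2
Ev 4: PC=5 idx=1 pred=T actual=T -> ctr[1]=3
Ev 5: PC=0 idx=0 pred=T actual=T -> ctr[0]=3
Ev 6: PC=0 idx=0 pred=T actual=T -> ctr[0]=3
Ev 7: PC=0 idx=0 pred=T actual=N -> ctr[0]=2
Ev 8: PC=5 idx=1 pred=T actual=T -> ctr[1]=3
Ev 9: PC=0 idx=0 pred=T actual=T -> ctr[0]=3
Ev 10: PC=5 idx=1 pred=T actual=T -> ctr[1]=3
Ev 11: PC=5 idx=1 pred=T actual=T -> ctr[1]=3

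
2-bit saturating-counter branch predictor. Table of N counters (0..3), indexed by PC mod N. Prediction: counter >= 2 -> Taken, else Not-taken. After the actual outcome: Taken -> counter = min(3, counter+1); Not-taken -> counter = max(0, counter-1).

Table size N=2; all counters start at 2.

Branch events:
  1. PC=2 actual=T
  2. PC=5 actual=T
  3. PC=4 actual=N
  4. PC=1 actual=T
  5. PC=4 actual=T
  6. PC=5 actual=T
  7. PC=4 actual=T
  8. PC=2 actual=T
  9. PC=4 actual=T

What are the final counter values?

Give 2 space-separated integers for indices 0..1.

Answer: 3 3

Derivation:
Ev 1: PC=2 idx=0 pred=T actual=T -> ctr[0]=3
Ev 2: PC=5 idx=1 pred=T actual=T -> ctr[1]=3
Ev 3: PC=4 idx=0 pred=T actual=N -> ctr[0]=2
Ev 4: PC=1 idx=1 pred=T actual=T -> ctr[1]=3
Ev 5: PC=4 idx=0 pred=T actual=T -> ctr[0]=3
Ev 6: PC=5 idx=1 pred=T actual=T -> ctr[1]=3
Ev 7: PC=4 idx=0 pred=T actual=T -> ctr[0]=3
Ev 8: PC=2 idx=0 pred=T actual=T -> ctr[0]=3
Ev 9: PC=4 idx=0 pred=T actual=T -> ctr[0]=3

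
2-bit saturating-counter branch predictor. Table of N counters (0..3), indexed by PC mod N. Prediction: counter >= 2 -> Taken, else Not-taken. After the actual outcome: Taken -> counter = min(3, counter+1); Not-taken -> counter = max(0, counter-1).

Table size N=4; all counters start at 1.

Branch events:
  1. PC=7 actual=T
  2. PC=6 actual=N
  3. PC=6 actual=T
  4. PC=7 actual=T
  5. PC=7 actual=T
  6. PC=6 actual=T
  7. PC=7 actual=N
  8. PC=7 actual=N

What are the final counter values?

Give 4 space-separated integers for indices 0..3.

Ev 1: PC=7 idx=3 pred=N actual=T -> ctr[3]=2
Ev 2: PC=6 idx=2 pred=N actual=N -> ctr[2]=0
Ev 3: PC=6 idx=2 pred=N actual=T -> ctr[2]=1
Ev 4: PC=7 idx=3 pred=T actual=T -> ctr[3]=3
Ev 5: PC=7 idx=3 pred=T actual=T -> ctr[3]=3
Ev 6: PC=6 idx=2 pred=N actual=T -> ctr[2]=2
Ev 7: PC=7 idx=3 pred=T actual=N -> ctr[3]=2
Ev 8: PC=7 idx=3 pred=T actual=N -> ctr[3]=1

Answer: 1 1 2 1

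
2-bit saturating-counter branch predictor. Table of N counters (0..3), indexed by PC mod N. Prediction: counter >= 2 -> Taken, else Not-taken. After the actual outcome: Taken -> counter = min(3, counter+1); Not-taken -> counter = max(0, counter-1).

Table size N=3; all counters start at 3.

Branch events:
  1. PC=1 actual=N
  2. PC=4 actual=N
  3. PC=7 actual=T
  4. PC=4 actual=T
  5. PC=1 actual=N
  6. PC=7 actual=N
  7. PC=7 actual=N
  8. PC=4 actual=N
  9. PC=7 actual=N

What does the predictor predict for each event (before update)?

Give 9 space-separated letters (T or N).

Answer: T T N T T T N N N

Derivation:
Ev 1: PC=1 idx=1 pred=T actual=N -> ctr[1]=2
Ev 2: PC=4 idx=1 pred=T actual=N -> ctr[1]=1
Ev 3: PC=7 idx=1 pred=N actual=T -> ctr[1]=2
Ev 4: PC=4 idx=1 pred=T actual=T -> ctr[1]=3
Ev 5: PC=1 idx=1 pred=T actual=N -> ctr[1]=2
Ev 6: PC=7 idx=1 pred=T actual=N -> ctr[1]=1
Ev 7: PC=7 idx=1 pred=N actual=N -> ctr[1]=0
Ev 8: PC=4 idx=1 pred=N actual=N -> ctr[1]=0
Ev 9: PC=7 idx=1 pred=N actual=N -> ctr[1]=0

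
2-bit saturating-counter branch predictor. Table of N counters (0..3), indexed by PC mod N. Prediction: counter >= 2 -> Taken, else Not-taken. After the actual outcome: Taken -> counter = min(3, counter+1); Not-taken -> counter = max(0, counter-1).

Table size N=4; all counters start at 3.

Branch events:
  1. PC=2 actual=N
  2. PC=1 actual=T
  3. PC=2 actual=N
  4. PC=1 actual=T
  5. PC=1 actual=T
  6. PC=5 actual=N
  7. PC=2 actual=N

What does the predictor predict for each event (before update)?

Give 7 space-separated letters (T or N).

Ev 1: PC=2 idx=2 pred=T actual=N -> ctr[2]=2
Ev 2: PC=1 idx=1 pred=T actual=T -> ctr[1]=3
Ev 3: PC=2 idx=2 pred=T actual=N -> ctr[2]=1
Ev 4: PC=1 idx=1 pred=T actual=T -> ctr[1]=3
Ev 5: PC=1 idx=1 pred=T actual=T -> ctr[1]=3
Ev 6: PC=5 idx=1 pred=T actual=N -> ctr[1]=2
Ev 7: PC=2 idx=2 pred=N actual=N -> ctr[2]=0

Answer: T T T T T T N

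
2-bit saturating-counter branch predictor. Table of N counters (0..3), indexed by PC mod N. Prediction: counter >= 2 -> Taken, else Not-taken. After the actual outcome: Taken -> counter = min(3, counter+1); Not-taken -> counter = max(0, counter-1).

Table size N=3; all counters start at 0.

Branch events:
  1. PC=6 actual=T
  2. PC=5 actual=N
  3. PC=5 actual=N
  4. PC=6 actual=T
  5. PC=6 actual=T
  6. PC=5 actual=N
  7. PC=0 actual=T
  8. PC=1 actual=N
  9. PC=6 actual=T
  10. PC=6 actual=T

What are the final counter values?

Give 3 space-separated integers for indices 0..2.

Ev 1: PC=6 idx=0 pred=N actual=T -> ctr[0]=1
Ev 2: PC=5 idx=2 pred=N actual=N -> ctr[2]=0
Ev 3: PC=5 idx=2 pred=N actual=N -> ctr[2]=0
Ev 4: PC=6 idx=0 pred=N actual=T -> ctr[0]=2
Ev 5: PC=6 idx=0 pred=T actual=T -> ctr[0]=3
Ev 6: PC=5 idx=2 pred=N actual=N -> ctr[2]=0
Ev 7: PC=0 idx=0 pred=T actual=T -> ctr[0]=3
Ev 8: PC=1 idx=1 pred=N actual=N -> ctr[1]=0
Ev 9: PC=6 idx=0 pred=T actual=T -> ctr[0]=3
Ev 10: PC=6 idx=0 pred=T actual=T -> ctr[0]=3

Answer: 3 0 0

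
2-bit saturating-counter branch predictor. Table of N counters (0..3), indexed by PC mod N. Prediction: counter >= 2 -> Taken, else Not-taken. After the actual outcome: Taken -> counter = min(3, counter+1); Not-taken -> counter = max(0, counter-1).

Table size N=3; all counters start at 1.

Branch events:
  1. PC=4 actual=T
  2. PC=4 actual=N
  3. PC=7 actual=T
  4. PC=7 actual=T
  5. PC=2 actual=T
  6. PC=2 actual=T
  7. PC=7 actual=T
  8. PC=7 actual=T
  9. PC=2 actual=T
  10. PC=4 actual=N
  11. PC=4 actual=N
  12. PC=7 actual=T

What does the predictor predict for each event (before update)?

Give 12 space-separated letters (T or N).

Answer: N T N T N T T T T T T N

Derivation:
Ev 1: PC=4 idx=1 pred=N actual=T -> ctr[1]=2
Ev 2: PC=4 idx=1 pred=T actual=N -> ctr[1]=1
Ev 3: PC=7 idx=1 pred=N actual=T -> ctr[1]=2
Ev 4: PC=7 idx=1 pred=T actual=T -> ctr[1]=3
Ev 5: PC=2 idx=2 pred=N actual=T -> ctr[2]=2
Ev 6: PC=2 idx=2 pred=T actual=T -> ctr[2]=3
Ev 7: PC=7 idx=1 pred=T actual=T -> ctr[1]=3
Ev 8: PC=7 idx=1 pred=T actual=T -> ctr[1]=3
Ev 9: PC=2 idx=2 pred=T actual=T -> ctr[2]=3
Ev 10: PC=4 idx=1 pred=T actual=N -> ctr[1]=2
Ev 11: PC=4 idx=1 pred=T actual=N -> ctr[1]=1
Ev 12: PC=7 idx=1 pred=N actual=T -> ctr[1]=2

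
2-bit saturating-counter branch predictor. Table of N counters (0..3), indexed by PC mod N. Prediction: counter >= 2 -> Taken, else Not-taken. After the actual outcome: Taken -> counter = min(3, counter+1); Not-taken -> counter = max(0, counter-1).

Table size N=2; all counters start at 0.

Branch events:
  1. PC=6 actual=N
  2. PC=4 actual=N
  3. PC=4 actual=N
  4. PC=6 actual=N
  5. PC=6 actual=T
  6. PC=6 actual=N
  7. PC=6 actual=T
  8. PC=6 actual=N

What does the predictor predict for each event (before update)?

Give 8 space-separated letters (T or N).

Ev 1: PC=6 idx=0 pred=N actual=N -> ctr[0]=0
Ev 2: PC=4 idx=0 pred=N actual=N -> ctr[0]=0
Ev 3: PC=4 idx=0 pred=N actual=N -> ctr[0]=0
Ev 4: PC=6 idx=0 pred=N actual=N -> ctr[0]=0
Ev 5: PC=6 idx=0 pred=N actual=T -> ctr[0]=1
Ev 6: PC=6 idx=0 pred=N actual=N -> ctr[0]=0
Ev 7: PC=6 idx=0 pred=N actual=T -> ctr[0]=1
Ev 8: PC=6 idx=0 pred=N actual=N -> ctr[0]=0

Answer: N N N N N N N N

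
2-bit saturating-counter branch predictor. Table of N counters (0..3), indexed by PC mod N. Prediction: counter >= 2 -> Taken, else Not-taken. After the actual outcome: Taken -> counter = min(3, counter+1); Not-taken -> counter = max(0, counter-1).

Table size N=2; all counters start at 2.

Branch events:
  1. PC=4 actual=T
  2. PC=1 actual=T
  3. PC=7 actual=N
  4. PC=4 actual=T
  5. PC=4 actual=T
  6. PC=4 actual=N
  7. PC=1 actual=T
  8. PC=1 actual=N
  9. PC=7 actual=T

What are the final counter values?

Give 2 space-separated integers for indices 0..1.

Answer: 2 3

Derivation:
Ev 1: PC=4 idx=0 pred=T actual=T -> ctr[0]=3
Ev 2: PC=1 idx=1 pred=T actual=T -> ctr[1]=3
Ev 3: PC=7 idx=1 pred=T actual=N -> ctr[1]=2
Ev 4: PC=4 idx=0 pred=T actual=T -> ctr[0]=3
Ev 5: PC=4 idx=0 pred=T actual=T -> ctr[0]=3
Ev 6: PC=4 idx=0 pred=T actual=N -> ctr[0]=2
Ev 7: PC=1 idx=1 pred=T actual=T -> ctr[1]=3
Ev 8: PC=1 idx=1 pred=T actual=N -> ctr[1]=2
Ev 9: PC=7 idx=1 pred=T actual=T -> ctr[1]=3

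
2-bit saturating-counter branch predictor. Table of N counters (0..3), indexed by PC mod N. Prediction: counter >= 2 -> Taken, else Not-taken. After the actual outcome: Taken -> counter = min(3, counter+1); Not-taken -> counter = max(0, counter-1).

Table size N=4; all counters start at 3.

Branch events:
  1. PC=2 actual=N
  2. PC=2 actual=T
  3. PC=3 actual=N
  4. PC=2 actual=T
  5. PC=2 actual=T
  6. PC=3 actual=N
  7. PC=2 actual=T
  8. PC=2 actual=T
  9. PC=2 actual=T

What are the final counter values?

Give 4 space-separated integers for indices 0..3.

Answer: 3 3 3 1

Derivation:
Ev 1: PC=2 idx=2 pred=T actual=N -> ctr[2]=2
Ev 2: PC=2 idx=2 pred=T actual=T -> ctr[2]=3
Ev 3: PC=3 idx=3 pred=T actual=N -> ctr[3]=2
Ev 4: PC=2 idx=2 pred=T actual=T -> ctr[2]=3
Ev 5: PC=2 idx=2 pred=T actual=T -> ctr[2]=3
Ev 6: PC=3 idx=3 pred=T actual=N -> ctr[3]=1
Ev 7: PC=2 idx=2 pred=T actual=T -> ctr[2]=3
Ev 8: PC=2 idx=2 pred=T actual=T -> ctr[2]=3
Ev 9: PC=2 idx=2 pred=T actual=T -> ctr[2]=3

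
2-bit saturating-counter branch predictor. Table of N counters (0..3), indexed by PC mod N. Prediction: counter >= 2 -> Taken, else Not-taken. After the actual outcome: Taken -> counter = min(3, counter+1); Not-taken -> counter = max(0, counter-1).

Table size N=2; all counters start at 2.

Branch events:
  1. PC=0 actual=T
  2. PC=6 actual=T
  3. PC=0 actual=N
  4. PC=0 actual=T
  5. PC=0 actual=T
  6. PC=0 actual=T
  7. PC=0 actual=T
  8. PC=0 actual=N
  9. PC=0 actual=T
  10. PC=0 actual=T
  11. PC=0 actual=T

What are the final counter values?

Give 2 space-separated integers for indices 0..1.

Answer: 3 2

Derivation:
Ev 1: PC=0 idx=0 pred=T actual=T -> ctr[0]=3
Ev 2: PC=6 idx=0 pred=T actual=T -> ctr[0]=3
Ev 3: PC=0 idx=0 pred=T actual=N -> ctr[0]=2
Ev 4: PC=0 idx=0 pred=T actual=T -> ctr[0]=3
Ev 5: PC=0 idx=0 pred=T actual=T -> ctr[0]=3
Ev 6: PC=0 idx=0 pred=T actual=T -> ctr[0]=3
Ev 7: PC=0 idx=0 pred=T actual=T -> ctr[0]=3
Ev 8: PC=0 idx=0 pred=T actual=N -> ctr[0]=2
Ev 9: PC=0 idx=0 pred=T actual=T -> ctr[0]=3
Ev 10: PC=0 idx=0 pred=T actual=T -> ctr[0]=3
Ev 11: PC=0 idx=0 pred=T actual=T -> ctr[0]=3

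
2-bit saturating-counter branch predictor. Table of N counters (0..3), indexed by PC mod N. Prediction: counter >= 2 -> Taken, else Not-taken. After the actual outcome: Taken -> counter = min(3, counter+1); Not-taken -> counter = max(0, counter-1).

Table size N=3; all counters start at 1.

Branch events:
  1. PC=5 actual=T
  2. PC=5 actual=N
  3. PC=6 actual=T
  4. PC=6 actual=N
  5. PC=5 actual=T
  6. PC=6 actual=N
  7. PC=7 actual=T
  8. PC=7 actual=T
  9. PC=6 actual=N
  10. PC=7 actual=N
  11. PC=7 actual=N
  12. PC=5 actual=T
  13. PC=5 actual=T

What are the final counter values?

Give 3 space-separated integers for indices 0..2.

Answer: 0 1 3

Derivation:
Ev 1: PC=5 idx=2 pred=N actual=T -> ctr[2]=2
Ev 2: PC=5 idx=2 pred=T actual=N -> ctr[2]=1
Ev 3: PC=6 idx=0 pred=N actual=T -> ctr[0]=2
Ev 4: PC=6 idx=0 pred=T actual=N -> ctr[0]=1
Ev 5: PC=5 idx=2 pred=N actual=T -> ctr[2]=2
Ev 6: PC=6 idx=0 pred=N actual=N -> ctr[0]=0
Ev 7: PC=7 idx=1 pred=N actual=T -> ctr[1]=2
Ev 8: PC=7 idx=1 pred=T actual=T -> ctr[1]=3
Ev 9: PC=6 idx=0 pred=N actual=N -> ctr[0]=0
Ev 10: PC=7 idx=1 pred=T actual=N -> ctr[1]=2
Ev 11: PC=7 idx=1 pred=T actual=N -> ctr[1]=1
Ev 12: PC=5 idx=2 pred=T actual=T -> ctr[2]=3
Ev 13: PC=5 idx=2 pred=T actual=T -> ctr[2]=3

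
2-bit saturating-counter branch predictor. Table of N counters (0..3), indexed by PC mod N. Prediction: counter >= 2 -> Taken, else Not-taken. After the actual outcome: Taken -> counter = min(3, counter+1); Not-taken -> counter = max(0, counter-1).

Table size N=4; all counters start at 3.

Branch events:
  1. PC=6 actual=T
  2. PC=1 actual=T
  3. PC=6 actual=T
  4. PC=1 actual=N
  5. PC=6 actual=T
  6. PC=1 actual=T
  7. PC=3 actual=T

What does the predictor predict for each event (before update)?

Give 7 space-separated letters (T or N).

Ev 1: PC=6 idx=2 pred=T actual=T -> ctr[2]=3
Ev 2: PC=1 idx=1 pred=T actual=T -> ctr[1]=3
Ev 3: PC=6 idx=2 pred=T actual=T -> ctr[2]=3
Ev 4: PC=1 idx=1 pred=T actual=N -> ctr[1]=2
Ev 5: PC=6 idx=2 pred=T actual=T -> ctr[2]=3
Ev 6: PC=1 idx=1 pred=T actual=T -> ctr[1]=3
Ev 7: PC=3 idx=3 pred=T actual=T -> ctr[3]=3

Answer: T T T T T T T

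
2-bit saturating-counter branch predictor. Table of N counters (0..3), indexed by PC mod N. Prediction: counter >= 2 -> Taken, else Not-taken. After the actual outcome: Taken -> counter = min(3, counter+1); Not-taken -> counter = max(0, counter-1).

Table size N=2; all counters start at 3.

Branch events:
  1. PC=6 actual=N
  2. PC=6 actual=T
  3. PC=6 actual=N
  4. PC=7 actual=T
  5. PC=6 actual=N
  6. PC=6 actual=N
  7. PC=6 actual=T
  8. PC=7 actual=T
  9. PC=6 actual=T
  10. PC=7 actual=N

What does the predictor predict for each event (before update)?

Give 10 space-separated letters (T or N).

Answer: T T T T T N N T N T

Derivation:
Ev 1: PC=6 idx=0 pred=T actual=N -> ctr[0]=2
Ev 2: PC=6 idx=0 pred=T actual=T -> ctr[0]=3
Ev 3: PC=6 idx=0 pred=T actual=N -> ctr[0]=2
Ev 4: PC=7 idx=1 pred=T actual=T -> ctr[1]=3
Ev 5: PC=6 idx=0 pred=T actual=N -> ctr[0]=1
Ev 6: PC=6 idx=0 pred=N actual=N -> ctr[0]=0
Ev 7: PC=6 idx=0 pred=N actual=T -> ctr[0]=1
Ev 8: PC=7 idx=1 pred=T actual=T -> ctr[1]=3
Ev 9: PC=6 idx=0 pred=N actual=T -> ctr[0]=2
Ev 10: PC=7 idx=1 pred=T actual=N -> ctr[1]=2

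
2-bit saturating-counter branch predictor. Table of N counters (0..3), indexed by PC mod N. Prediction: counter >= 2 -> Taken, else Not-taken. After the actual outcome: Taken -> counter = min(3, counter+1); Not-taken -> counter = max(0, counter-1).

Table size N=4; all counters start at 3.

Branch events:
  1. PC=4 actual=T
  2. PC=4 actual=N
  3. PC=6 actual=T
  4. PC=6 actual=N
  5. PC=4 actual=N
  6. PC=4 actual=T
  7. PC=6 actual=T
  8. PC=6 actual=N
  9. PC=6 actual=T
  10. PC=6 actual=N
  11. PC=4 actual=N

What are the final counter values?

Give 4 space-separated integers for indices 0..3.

Ev 1: PC=4 idx=0 pred=T actual=T -> ctr[0]=3
Ev 2: PC=4 idx=0 pred=T actual=N -> ctr[0]=2
Ev 3: PC=6 idx=2 pred=T actual=T -> ctr[2]=3
Ev 4: PC=6 idx=2 pred=T actual=N -> ctr[2]=2
Ev 5: PC=4 idx=0 pred=T actual=N -> ctr[0]=1
Ev 6: PC=4 idx=0 pred=N actual=T -> ctr[0]=2
Ev 7: PC=6 idx=2 pred=T actual=T -> ctr[2]=3
Ev 8: PC=6 idx=2 pred=T actual=N -> ctr[2]=2
Ev 9: PC=6 idx=2 pred=T actual=T -> ctr[2]=3
Ev 10: PC=6 idx=2 pred=T actual=N -> ctr[2]=2
Ev 11: PC=4 idx=0 pred=T actual=N -> ctr[0]=1

Answer: 1 3 2 3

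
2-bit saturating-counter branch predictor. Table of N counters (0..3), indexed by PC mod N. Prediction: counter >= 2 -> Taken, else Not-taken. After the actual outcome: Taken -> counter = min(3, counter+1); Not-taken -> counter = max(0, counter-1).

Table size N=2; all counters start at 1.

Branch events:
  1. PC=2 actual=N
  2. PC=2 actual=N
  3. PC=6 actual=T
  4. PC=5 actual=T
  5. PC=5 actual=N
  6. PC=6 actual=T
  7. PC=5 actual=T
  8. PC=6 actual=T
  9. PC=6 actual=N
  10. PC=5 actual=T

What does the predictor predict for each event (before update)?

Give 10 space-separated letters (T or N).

Ev 1: PC=2 idx=0 pred=N actual=N -> ctr[0]=0
Ev 2: PC=2 idx=0 pred=N actual=N -> ctr[0]=0
Ev 3: PC=6 idx=0 pred=N actual=T -> ctr[0]=1
Ev 4: PC=5 idx=1 pred=N actual=T -> ctr[1]=2
Ev 5: PC=5 idx=1 pred=T actual=N -> ctr[1]=1
Ev 6: PC=6 idx=0 pred=N actual=T -> ctr[0]=2
Ev 7: PC=5 idx=1 pred=N actual=T -> ctr[1]=2
Ev 8: PC=6 idx=0 pred=T actual=T -> ctr[0]=3
Ev 9: PC=6 idx=0 pred=T actual=N -> ctr[0]=2
Ev 10: PC=5 idx=1 pred=T actual=T -> ctr[1]=3

Answer: N N N N T N N T T T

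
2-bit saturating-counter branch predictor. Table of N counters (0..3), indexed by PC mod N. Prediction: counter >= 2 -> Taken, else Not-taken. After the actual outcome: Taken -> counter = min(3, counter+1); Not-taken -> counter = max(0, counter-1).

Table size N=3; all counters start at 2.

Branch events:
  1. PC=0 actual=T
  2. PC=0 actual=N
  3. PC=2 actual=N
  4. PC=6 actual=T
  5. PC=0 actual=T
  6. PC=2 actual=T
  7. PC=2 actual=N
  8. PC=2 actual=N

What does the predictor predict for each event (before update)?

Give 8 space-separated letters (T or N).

Answer: T T T T T N T N

Derivation:
Ev 1: PC=0 idx=0 pred=T actual=T -> ctr[0]=3
Ev 2: PC=0 idx=0 pred=T actual=N -> ctr[0]=2
Ev 3: PC=2 idx=2 pred=T actual=N -> ctr[2]=1
Ev 4: PC=6 idx=0 pred=T actual=T -> ctr[0]=3
Ev 5: PC=0 idx=0 pred=T actual=T -> ctr[0]=3
Ev 6: PC=2 idx=2 pred=N actual=T -> ctr[2]=2
Ev 7: PC=2 idx=2 pred=T actual=N -> ctr[2]=1
Ev 8: PC=2 idx=2 pred=N actual=N -> ctr[2]=0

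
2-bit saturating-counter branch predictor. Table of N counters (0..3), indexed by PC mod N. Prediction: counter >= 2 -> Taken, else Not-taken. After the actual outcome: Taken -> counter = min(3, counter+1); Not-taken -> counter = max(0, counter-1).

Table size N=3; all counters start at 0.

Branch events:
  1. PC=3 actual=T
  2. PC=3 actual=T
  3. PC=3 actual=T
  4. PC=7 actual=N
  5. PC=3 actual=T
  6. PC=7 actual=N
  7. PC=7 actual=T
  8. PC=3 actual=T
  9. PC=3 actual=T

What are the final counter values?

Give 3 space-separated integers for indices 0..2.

Answer: 3 1 0

Derivation:
Ev 1: PC=3 idx=0 pred=N actual=T -> ctr[0]=1
Ev 2: PC=3 idx=0 pred=N actual=T -> ctr[0]=2
Ev 3: PC=3 idx=0 pred=T actual=T -> ctr[0]=3
Ev 4: PC=7 idx=1 pred=N actual=N -> ctr[1]=0
Ev 5: PC=3 idx=0 pred=T actual=T -> ctr[0]=3
Ev 6: PC=7 idx=1 pred=N actual=N -> ctr[1]=0
Ev 7: PC=7 idx=1 pred=N actual=T -> ctr[1]=1
Ev 8: PC=3 idx=0 pred=T actual=T -> ctr[0]=3
Ev 9: PC=3 idx=0 pred=T actual=T -> ctr[0]=3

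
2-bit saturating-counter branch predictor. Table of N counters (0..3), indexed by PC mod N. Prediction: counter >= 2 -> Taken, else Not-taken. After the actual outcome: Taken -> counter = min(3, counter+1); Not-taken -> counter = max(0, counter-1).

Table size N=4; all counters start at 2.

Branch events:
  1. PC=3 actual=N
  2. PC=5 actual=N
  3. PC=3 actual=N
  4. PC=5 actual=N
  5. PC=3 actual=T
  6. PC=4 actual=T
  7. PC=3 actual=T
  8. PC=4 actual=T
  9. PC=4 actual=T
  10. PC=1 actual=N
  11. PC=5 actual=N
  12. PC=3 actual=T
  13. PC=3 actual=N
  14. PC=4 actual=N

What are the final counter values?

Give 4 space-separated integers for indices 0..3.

Ev 1: PC=3 idx=3 pred=T actual=N -> ctr[3]=1
Ev 2: PC=5 idx=1 pred=T actual=N -> ctr[1]=1
Ev 3: PC=3 idx=3 pred=N actual=N -> ctr[3]=0
Ev 4: PC=5 idx=1 pred=N actual=N -> ctr[1]=0
Ev 5: PC=3 idx=3 pred=N actual=T -> ctr[3]=1
Ev 6: PC=4 idx=0 pred=T actual=T -> ctr[0]=3
Ev 7: PC=3 idx=3 pred=N actual=T -> ctr[3]=2
Ev 8: PC=4 idx=0 pred=T actual=T -> ctr[0]=3
Ev 9: PC=4 idx=0 pred=T actual=T -> ctr[0]=3
Ev 10: PC=1 idx=1 pred=N actual=N -> ctr[1]=0
Ev 11: PC=5 idx=1 pred=N actual=N -> ctr[1]=0
Ev 12: PC=3 idx=3 pred=T actual=T -> ctr[3]=3
Ev 13: PC=3 idx=3 pred=T actual=N -> ctr[3]=2
Ev 14: PC=4 idx=0 pred=T actual=N -> ctr[0]=2

Answer: 2 0 2 2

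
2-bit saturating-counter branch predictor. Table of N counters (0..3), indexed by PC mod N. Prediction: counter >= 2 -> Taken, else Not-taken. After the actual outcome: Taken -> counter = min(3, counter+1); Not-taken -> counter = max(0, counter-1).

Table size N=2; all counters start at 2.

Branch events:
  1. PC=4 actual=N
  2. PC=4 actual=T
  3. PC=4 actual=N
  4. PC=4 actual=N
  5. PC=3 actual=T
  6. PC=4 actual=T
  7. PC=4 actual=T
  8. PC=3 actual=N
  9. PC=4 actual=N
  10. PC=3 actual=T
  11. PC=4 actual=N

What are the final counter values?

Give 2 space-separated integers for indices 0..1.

Ev 1: PC=4 idx=0 pred=T actual=N -> ctr[0]=1
Ev 2: PC=4 idx=0 pred=N actual=T -> ctr[0]=2
Ev 3: PC=4 idx=0 pred=T actual=N -> ctr[0]=1
Ev 4: PC=4 idx=0 pred=N actual=N -> ctr[0]=0
Ev 5: PC=3 idx=1 pred=T actual=T -> ctr[1]=3
Ev 6: PC=4 idx=0 pred=N actual=T -> ctr[0]=1
Ev 7: PC=4 idx=0 pred=N actual=T -> ctr[0]=2
Ev 8: PC=3 idx=1 pred=T actual=N -> ctr[1]=2
Ev 9: PC=4 idx=0 pred=T actual=N -> ctr[0]=1
Ev 10: PC=3 idx=1 pred=T actual=T -> ctr[1]=3
Ev 11: PC=4 idx=0 pred=N actual=N -> ctr[0]=0

Answer: 0 3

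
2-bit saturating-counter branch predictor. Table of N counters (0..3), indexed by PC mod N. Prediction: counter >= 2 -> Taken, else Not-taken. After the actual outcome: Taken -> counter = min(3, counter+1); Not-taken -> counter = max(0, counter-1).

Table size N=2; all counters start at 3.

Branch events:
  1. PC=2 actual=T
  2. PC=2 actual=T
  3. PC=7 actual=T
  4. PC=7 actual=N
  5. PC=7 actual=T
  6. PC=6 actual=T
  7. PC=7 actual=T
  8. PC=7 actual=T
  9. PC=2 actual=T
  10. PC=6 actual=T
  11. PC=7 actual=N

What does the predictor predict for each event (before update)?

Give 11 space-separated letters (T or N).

Ev 1: PC=2 idx=0 pred=T actual=T -> ctr[0]=3
Ev 2: PC=2 idx=0 pred=T actual=T -> ctr[0]=3
Ev 3: PC=7 idx=1 pred=T actual=T -> ctr[1]=3
Ev 4: PC=7 idx=1 pred=T actual=N -> ctr[1]=2
Ev 5: PC=7 idx=1 pred=T actual=T -> ctr[1]=3
Ev 6: PC=6 idx=0 pred=T actual=T -> ctr[0]=3
Ev 7: PC=7 idx=1 pred=T actual=T -> ctr[1]=3
Ev 8: PC=7 idx=1 pred=T actual=T -> ctr[1]=3
Ev 9: PC=2 idx=0 pred=T actual=T -> ctr[0]=3
Ev 10: PC=6 idx=0 pred=T actual=T -> ctr[0]=3
Ev 11: PC=7 idx=1 pred=T actual=N -> ctr[1]=2

Answer: T T T T T T T T T T T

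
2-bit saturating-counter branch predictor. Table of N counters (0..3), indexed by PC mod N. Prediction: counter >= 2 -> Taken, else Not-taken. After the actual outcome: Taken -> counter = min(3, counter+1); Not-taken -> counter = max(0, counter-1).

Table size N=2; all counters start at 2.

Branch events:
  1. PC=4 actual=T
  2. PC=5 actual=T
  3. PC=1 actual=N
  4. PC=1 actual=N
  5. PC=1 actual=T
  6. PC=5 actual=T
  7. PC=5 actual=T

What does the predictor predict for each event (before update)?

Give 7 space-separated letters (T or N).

Ev 1: PC=4 idx=0 pred=T actual=T -> ctr[0]=3
Ev 2: PC=5 idx=1 pred=T actual=T -> ctr[1]=3
Ev 3: PC=1 idx=1 pred=T actual=N -> ctr[1]=2
Ev 4: PC=1 idx=1 pred=T actual=N -> ctr[1]=1
Ev 5: PC=1 idx=1 pred=N actual=T -> ctr[1]=2
Ev 6: PC=5 idx=1 pred=T actual=T -> ctr[1]=3
Ev 7: PC=5 idx=1 pred=T actual=T -> ctr[1]=3

Answer: T T T T N T T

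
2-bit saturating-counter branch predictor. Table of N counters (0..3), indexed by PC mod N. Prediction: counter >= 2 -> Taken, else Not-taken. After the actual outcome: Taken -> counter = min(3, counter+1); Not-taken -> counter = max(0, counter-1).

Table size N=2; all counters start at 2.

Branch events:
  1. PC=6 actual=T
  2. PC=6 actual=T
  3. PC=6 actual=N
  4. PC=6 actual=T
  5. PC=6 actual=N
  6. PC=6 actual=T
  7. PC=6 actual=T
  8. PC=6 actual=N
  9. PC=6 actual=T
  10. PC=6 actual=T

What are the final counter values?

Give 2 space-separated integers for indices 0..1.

Ev 1: PC=6 idx=0 pred=T actual=T -> ctr[0]=3
Ev 2: PC=6 idx=0 pred=T actual=T -> ctr[0]=3
Ev 3: PC=6 idx=0 pred=T actual=N -> ctr[0]=2
Ev 4: PC=6 idx=0 pred=T actual=T -> ctr[0]=3
Ev 5: PC=6 idx=0 pred=T actual=N -> ctr[0]=2
Ev 6: PC=6 idx=0 pred=T actual=T -> ctr[0]=3
Ev 7: PC=6 idx=0 pred=T actual=T -> ctr[0]=3
Ev 8: PC=6 idx=0 pred=T actual=N -> ctr[0]=2
Ev 9: PC=6 idx=0 pred=T actual=T -> ctr[0]=3
Ev 10: PC=6 idx=0 pred=T actual=T -> ctr[0]=3

Answer: 3 2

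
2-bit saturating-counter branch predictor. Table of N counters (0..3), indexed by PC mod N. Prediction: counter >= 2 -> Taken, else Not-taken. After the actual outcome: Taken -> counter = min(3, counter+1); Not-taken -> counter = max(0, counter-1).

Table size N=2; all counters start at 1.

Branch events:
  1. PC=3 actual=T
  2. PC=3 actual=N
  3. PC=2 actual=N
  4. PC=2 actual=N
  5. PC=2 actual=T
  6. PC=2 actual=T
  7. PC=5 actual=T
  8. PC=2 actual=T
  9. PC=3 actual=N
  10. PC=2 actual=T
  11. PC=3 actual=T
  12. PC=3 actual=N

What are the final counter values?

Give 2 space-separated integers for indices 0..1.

Answer: 3 1

Derivation:
Ev 1: PC=3 idx=1 pred=N actual=T -> ctr[1]=2
Ev 2: PC=3 idx=1 pred=T actual=N -> ctr[1]=1
Ev 3: PC=2 idx=0 pred=N actual=N -> ctr[0]=0
Ev 4: PC=2 idx=0 pred=N actual=N -> ctr[0]=0
Ev 5: PC=2 idx=0 pred=N actual=T -> ctr[0]=1
Ev 6: PC=2 idx=0 pred=N actual=T -> ctr[0]=2
Ev 7: PC=5 idx=1 pred=N actual=T -> ctr[1]=2
Ev 8: PC=2 idx=0 pred=T actual=T -> ctr[0]=3
Ev 9: PC=3 idx=1 pred=T actual=N -> ctr[1]=1
Ev 10: PC=2 idx=0 pred=T actual=T -> ctr[0]=3
Ev 11: PC=3 idx=1 pred=N actual=T -> ctr[1]=2
Ev 12: PC=3 idx=1 pred=T actual=N -> ctr[1]=1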